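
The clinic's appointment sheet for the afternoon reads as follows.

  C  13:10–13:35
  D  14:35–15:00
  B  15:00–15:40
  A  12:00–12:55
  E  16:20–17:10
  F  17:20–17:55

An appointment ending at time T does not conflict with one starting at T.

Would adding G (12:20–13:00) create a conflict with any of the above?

A: starts 12:00 before G ends 13:00, and ends 12:55 after G starts 12:20 → overlap.
C: starts 13:10 at or after G ends 13:00 → clear.
D: starts 14:35 at or after G ends 13:00 → clear.
B: starts 15:00 at or after G ends 13:00 → clear.
E: starts 16:20 at or after G ends 13:00 → clear.
F: starts 17:20 at or after G ends 13:00 → clear.
G overlaps A.

Yes — it overlaps A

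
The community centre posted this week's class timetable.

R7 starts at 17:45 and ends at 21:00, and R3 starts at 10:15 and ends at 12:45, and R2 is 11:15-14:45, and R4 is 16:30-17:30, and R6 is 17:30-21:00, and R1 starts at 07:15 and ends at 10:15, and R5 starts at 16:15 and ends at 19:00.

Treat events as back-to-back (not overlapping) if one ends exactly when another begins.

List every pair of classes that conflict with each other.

Two intervals overlap when each starts before the other ends.
Sorted by start: R1, R3, R2, R5, R4, R6, R7.
R3 starts exactly when R1 ends (back-to-back, no overlap); R1 is clear from here.
R2 starts before R3 ends → R3 and R2 overlap.
R5 starts after R3 ends; R3 is clear from here.
R5 starts after R2 ends; R2 is clear from here.
R4 starts before R5 ends → R5 and R4 overlap.
R6 starts before R5 ends → R5 and R6 overlap.
R7 starts before R5 ends → R5 and R7 overlap.
R6 starts exactly when R4 ends (back-to-back, no overlap); R4 is clear from here.
R7 starts before R6 ends → R6 and R7 overlap.

R2 & R3, R4 & R5, R5 & R6, R5 & R7, R6 & R7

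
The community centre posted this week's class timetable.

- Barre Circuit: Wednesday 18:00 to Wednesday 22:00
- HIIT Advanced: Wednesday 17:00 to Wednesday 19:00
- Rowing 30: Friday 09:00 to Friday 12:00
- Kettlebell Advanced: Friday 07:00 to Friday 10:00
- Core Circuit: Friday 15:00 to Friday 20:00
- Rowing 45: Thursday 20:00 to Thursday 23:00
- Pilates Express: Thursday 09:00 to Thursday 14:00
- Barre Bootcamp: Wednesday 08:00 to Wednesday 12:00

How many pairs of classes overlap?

2

Two intervals overlap when each starts before the other ends.
Sorted by start: Barre Bootcamp, HIIT Advanced, Barre Circuit, Pilates Express, Rowing 45, Kettlebell Advanced, Rowing 30, Core Circuit.
HIIT Advanced starts after Barre Bootcamp ends — done with Barre Bootcamp.
Barre Circuit starts before HIIT Advanced ends → HIIT Advanced and Barre Circuit overlap.
Pilates Express starts after HIIT Advanced ends — done with HIIT Advanced.
Pilates Express starts after Barre Circuit ends — done with Barre Circuit.
Rowing 45 starts after Pilates Express ends — done with Pilates Express.
Kettlebell Advanced starts after Rowing 45 ends — done with Rowing 45.
Rowing 30 starts before Kettlebell Advanced ends → Kettlebell Advanced and Rowing 30 overlap.
Core Circuit starts after Kettlebell Advanced ends.
Core Circuit starts after Rowing 30 ends.
Overlapping pairs: Barre Circuit & HIIT Advanced, Kettlebell Advanced & Rowing 30 — 2 in total.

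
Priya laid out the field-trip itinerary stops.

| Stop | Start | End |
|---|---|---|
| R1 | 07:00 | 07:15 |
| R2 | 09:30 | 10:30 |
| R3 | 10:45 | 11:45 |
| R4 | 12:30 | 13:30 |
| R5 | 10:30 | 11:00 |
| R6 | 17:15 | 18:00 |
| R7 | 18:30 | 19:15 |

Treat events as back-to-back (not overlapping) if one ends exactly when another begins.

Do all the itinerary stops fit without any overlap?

Sorted by start: R1, R2, R5, R3, R4, R6, R7.
R2 starts after R1 ends, so R1 has no further overlaps.
R5 starts exactly when R2 ends (back-to-back, no overlap), so R2 has no further overlaps.
R3 starts before R5 ends → R5 and R3 overlap.
That's a conflict, so the schedule is not conflict-free.

No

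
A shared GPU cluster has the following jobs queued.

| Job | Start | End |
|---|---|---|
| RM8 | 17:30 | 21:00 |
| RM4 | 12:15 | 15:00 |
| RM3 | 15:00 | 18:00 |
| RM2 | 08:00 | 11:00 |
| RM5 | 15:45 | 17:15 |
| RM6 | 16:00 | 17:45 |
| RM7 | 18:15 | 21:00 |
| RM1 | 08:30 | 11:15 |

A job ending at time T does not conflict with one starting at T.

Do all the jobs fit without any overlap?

No

Check each pair: they overlap iff neither finishes before the other starts.
Sorted by start: RM2, RM1, RM4, RM3, RM5, RM6, RM8, RM7.
RM1 starts before RM2 ends → RM2 and RM1 overlap.
That's a conflict, so the schedule is not conflict-free.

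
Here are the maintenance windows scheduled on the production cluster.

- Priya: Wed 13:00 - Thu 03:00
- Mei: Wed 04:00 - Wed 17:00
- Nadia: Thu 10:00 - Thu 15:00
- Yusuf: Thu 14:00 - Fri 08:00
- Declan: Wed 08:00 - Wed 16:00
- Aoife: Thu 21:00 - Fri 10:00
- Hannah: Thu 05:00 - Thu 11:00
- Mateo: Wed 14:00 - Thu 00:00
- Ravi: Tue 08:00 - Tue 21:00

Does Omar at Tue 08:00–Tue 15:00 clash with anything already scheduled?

Ravi: starts Tue 08:00 before Omar ends Tue 15:00, and ends Tue 21:00 after Omar starts Tue 08:00 → overlap.
Mei: starts Wed 04:00 at or after Omar ends Tue 15:00 → clear.
Declan: starts Wed 08:00 at or after Omar ends Tue 15:00 → clear.
Priya: starts Wed 13:00 at or after Omar ends Tue 15:00 → clear.
Mateo: starts Wed 14:00 at or after Omar ends Tue 15:00 → clear.
Hannah: starts Thu 05:00 at or after Omar ends Tue 15:00 → clear.
Nadia: starts Thu 10:00 at or after Omar ends Tue 15:00 → clear.
Yusuf: starts Thu 14:00 at or after Omar ends Tue 15:00 → clear.
Aoife: starts Thu 21:00 at or after Omar ends Tue 15:00 → clear.
Omar overlaps Ravi.

Yes — it overlaps Ravi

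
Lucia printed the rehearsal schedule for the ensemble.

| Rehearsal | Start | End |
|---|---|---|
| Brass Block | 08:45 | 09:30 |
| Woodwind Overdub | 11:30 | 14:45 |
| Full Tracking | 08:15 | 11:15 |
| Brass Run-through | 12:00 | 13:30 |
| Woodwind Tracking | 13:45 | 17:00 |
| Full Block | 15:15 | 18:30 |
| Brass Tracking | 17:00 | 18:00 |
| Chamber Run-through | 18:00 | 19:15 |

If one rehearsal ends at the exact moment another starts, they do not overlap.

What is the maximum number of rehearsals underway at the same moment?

2

Sort all start/end points and keep a running count:
08:15 start Full Tracking → 1
08:45 start Brass Block → 2
09:30 end Brass Block → 1
11:15 end Full Tracking → 0
11:30 start Woodwind Overdub → 1
12:00 start Brass Run-through → 2
13:30 end Brass Run-through → 1
13:45 start Woodwind Tracking → 2
14:45 end Woodwind Overdub → 1
15:15 start Full Block → 2
17:00 end Woodwind Tracking → 1
17:00 start Brass Tracking → 2
18:00 end Brass Tracking → 1
18:00 start Chamber Run-through → 2
18:30 end Full Block → 1
19:15 end Chamber Run-through → 0
Peak is 2, at 08:45 (Brass Block, Full Tracking).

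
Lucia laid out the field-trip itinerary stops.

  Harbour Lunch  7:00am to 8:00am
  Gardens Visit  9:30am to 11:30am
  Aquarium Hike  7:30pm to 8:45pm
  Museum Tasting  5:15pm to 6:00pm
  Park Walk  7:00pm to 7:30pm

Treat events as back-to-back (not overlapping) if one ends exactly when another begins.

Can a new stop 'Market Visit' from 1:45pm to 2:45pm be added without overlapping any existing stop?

Yes — the slot is free

Harbour Lunch: ends 8:00am at or before Market Visit starts 1:45pm → clear.
Gardens Visit: ends 11:30am at or before Market Visit starts 1:45pm → clear.
Museum Tasting: starts 5:15pm at or after Market Visit ends 2:45pm → clear.
Park Walk: starts 7:00pm at or after Market Visit ends 2:45pm → clear.
Aquarium Hike: starts 7:30pm at or after Market Visit ends 2:45pm → clear.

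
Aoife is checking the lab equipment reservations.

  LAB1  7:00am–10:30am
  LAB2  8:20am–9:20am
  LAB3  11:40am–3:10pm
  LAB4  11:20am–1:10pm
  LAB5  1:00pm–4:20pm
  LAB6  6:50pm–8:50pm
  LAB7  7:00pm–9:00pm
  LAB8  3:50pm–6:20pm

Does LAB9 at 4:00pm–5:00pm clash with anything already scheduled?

LAB1: ends 10:30am at or before LAB9 starts 4:00pm → clear.
LAB2: ends 9:20am at or before LAB9 starts 4:00pm → clear.
LAB4: ends 1:10pm at or before LAB9 starts 4:00pm → clear.
LAB3: ends 3:10pm at or before LAB9 starts 4:00pm → clear.
LAB5: starts 1:00pm before LAB9 ends 5:00pm, and ends 4:20pm after LAB9 starts 4:00pm → overlap.
LAB8: starts 3:50pm before LAB9 ends 5:00pm, and ends 6:20pm after LAB9 starts 4:00pm → overlap.
LAB6: starts 6:50pm at or after LAB9 ends 5:00pm → clear.
LAB7: starts 7:00pm at or after LAB9 ends 5:00pm → clear.
LAB9 overlaps LAB5, LAB8.

Yes — it overlaps LAB5, LAB8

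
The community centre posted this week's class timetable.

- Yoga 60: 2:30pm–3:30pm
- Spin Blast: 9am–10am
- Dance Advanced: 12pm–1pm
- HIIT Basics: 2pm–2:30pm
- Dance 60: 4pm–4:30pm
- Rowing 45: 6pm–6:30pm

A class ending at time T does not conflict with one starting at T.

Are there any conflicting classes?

No

Sorted by start: Spin Blast, Dance Advanced, HIIT Basics, Yoga 60, Dance 60, Rowing 45.
Dance Advanced starts after Spin Blast ends; Spin Blast is clear from here.
HIIT Basics starts after Dance Advanced ends; Dance Advanced is clear from here.
Yoga 60 starts exactly when HIIT Basics ends (back-to-back, no overlap); HIIT Basics is clear from here.
Dance 60 starts after Yoga 60 ends; Yoga 60 is clear from here.
Rowing 45 starts after Dance 60 ends.
Every pair is clear; the schedule has no overlaps.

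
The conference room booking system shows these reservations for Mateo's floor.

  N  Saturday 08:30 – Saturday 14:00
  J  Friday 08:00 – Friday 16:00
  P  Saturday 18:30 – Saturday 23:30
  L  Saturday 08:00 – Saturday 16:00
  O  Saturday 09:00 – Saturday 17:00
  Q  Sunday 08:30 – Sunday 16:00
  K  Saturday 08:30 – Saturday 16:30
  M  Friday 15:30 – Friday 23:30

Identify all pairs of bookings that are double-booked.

Two intervals overlap when each starts before the other ends.
Sorted by start: J, M, L, K, N, O, P, Q.
M starts before J ends → J and M overlap.
L starts after J ends, so nothing later overlaps J either.
L starts after M ends, so nothing later overlaps M either.
K starts before L ends → L and K overlap.
N starts before L ends → L and N overlap.
O starts before L ends → L and O overlap.
P starts after L ends, so nothing later overlaps L either.
N starts before K ends → K and N overlap.
O starts before K ends → K and O overlap.
P starts after K ends, so nothing later overlaps K either.
O starts before N ends → N and O overlap.
P starts after N ends, so nothing later overlaps N either.
P starts after O ends, so nothing later overlaps O either.
Q starts after P ends.

J & M, K & L, K & N, K & O, L & N, L & O, N & O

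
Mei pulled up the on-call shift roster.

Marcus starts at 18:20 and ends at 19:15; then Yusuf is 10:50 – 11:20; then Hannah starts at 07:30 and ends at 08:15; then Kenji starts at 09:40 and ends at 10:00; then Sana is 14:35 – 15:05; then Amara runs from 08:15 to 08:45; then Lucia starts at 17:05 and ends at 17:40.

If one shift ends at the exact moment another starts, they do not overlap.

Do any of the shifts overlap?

Sorted by start: Hannah, Amara, Kenji, Yusuf, Sana, Lucia, Marcus.
Amara starts exactly when Hannah ends (back-to-back, no overlap) — done with Hannah.
Kenji starts after Amara ends — done with Amara.
Yusuf starts after Kenji ends — done with Kenji.
Sana starts after Yusuf ends — done with Yusuf.
Lucia starts after Sana ends — done with Sana.
Marcus starts after Lucia ends.
Every pair is clear; the schedule has no overlaps.

No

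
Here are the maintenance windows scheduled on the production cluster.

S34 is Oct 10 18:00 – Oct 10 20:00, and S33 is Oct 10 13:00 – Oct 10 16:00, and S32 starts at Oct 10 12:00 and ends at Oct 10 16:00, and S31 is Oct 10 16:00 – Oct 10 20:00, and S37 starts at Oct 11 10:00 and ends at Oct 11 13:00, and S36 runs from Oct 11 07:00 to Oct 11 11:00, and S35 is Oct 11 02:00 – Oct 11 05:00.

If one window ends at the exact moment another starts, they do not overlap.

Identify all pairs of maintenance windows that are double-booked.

Two intervals overlap when each starts before the other ends.
Sorted by start: S32, S33, S31, S34, S35, S36, S37.
S33 starts before S32 ends → S32 and S33 overlap.
S31 starts exactly when S32 ends (back-to-back, no overlap) — done with S32.
S31 starts exactly when S33 ends (back-to-back, no overlap) — done with S33.
S34 starts before S31 ends → S31 and S34 overlap.
S35 starts after S31 ends — done with S31.
S35 starts after S34 ends — done with S34.
S36 starts after S35 ends — done with S35.
S37 starts before S36 ends → S36 and S37 overlap.

S31 & S34, S32 & S33, S36 & S37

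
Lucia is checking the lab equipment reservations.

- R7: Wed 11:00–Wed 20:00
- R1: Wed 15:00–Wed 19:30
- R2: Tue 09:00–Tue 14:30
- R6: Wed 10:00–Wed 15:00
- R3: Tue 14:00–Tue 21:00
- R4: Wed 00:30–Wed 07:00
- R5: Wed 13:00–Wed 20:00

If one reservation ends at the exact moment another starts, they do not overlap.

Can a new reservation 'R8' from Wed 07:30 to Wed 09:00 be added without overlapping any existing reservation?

R2: ends Tue 14:30 at or before R8 starts Wed 07:30 → clear.
R3: ends Tue 21:00 at or before R8 starts Wed 07:30 → clear.
R4: ends Wed 07:00 at or before R8 starts Wed 07:30 → clear.
R6: starts Wed 10:00 at or after R8 ends Wed 09:00 → clear.
R7: starts Wed 11:00 at or after R8 ends Wed 09:00 → clear.
R5: starts Wed 13:00 at or after R8 ends Wed 09:00 → clear.
R1: starts Wed 15:00 at or after R8 ends Wed 09:00 → clear.

Yes — the slot is free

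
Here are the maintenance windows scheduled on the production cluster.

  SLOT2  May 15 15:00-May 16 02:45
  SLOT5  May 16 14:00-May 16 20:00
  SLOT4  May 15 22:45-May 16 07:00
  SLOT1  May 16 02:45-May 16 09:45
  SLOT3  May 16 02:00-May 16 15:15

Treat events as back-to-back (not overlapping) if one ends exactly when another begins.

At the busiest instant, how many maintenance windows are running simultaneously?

3

Sweep the timeline, counting +1 at each start and −1 at each end (ends before starts at a tie):
May 15 15:00 start SLOT2 → 1
May 15 22:45 start SLOT4 → 2
May 16 02:00 start SLOT3 → 3
May 16 02:45 end SLOT2 → 2
May 16 02:45 start SLOT1 → 3
May 16 07:00 end SLOT4 → 2
May 16 09:45 end SLOT1 → 1
May 16 14:00 start SLOT5 → 2
May 16 15:15 end SLOT3 → 1
May 16 20:00 end SLOT5 → 0
Peak is 3, at May 16 02:00 (SLOT2, SLOT3, SLOT4).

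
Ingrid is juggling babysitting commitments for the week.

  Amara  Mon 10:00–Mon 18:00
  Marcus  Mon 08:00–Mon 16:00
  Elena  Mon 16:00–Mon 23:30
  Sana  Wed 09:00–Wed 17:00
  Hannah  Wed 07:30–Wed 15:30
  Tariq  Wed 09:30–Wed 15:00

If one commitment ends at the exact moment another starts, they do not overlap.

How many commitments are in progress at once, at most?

Sort all start/end points and keep a running count:
Mon 08:00 start Marcus → 1
Mon 10:00 start Amara → 2
Mon 16:00 end Marcus → 1
Mon 16:00 start Elena → 2
Mon 18:00 end Amara → 1
Mon 23:30 end Elena → 0
Wed 07:30 start Hannah → 1
Wed 09:00 start Sana → 2
Wed 09:30 start Tariq → 3
Wed 15:00 end Tariq → 2
Wed 15:30 end Hannah → 1
Wed 17:00 end Sana → 0
Peak is 3, at Wed 09:30 (Hannah, Sana, Tariq).

3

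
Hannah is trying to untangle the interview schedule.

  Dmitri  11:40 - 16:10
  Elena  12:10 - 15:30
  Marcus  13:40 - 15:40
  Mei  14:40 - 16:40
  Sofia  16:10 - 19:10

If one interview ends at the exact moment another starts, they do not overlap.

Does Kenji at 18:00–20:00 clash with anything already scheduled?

Yes — it overlaps Sofia

Dmitri: ends 16:10 at or before Kenji starts 18:00 → clear.
Elena: ends 15:30 at or before Kenji starts 18:00 → clear.
Marcus: ends 15:40 at or before Kenji starts 18:00 → clear.
Mei: ends 16:40 at or before Kenji starts 18:00 → clear.
Sofia: starts 16:10 before Kenji ends 20:00, and ends 19:10 after Kenji starts 18:00 → overlap.
Kenji overlaps Sofia.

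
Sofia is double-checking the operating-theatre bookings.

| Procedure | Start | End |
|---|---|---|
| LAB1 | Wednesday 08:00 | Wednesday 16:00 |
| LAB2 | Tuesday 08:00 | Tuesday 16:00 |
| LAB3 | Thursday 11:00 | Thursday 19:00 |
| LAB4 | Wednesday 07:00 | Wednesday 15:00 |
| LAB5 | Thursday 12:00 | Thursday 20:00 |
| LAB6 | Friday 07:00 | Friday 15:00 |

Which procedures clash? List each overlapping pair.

LAB1 & LAB4, LAB3 & LAB5

Check each pair: they overlap iff neither finishes before the other starts.
Sorted by start: LAB2, LAB4, LAB1, LAB3, LAB5, LAB6.
LAB4 starts after LAB2 ends — done with LAB2.
LAB1 starts before LAB4 ends → LAB4 and LAB1 overlap.
LAB3 starts after LAB4 ends — done with LAB4.
LAB3 starts after LAB1 ends — done with LAB1.
LAB5 starts before LAB3 ends → LAB3 and LAB5 overlap.
LAB6 starts after LAB3 ends.
LAB6 starts after LAB5 ends.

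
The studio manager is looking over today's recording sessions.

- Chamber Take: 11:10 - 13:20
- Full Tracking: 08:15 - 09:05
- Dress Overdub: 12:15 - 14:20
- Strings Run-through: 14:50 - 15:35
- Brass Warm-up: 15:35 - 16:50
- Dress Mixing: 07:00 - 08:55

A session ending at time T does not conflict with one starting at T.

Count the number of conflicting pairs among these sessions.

Two intervals overlap when each starts before the other ends.
Sorted by start: Dress Mixing, Full Tracking, Chamber Take, Dress Overdub, Strings Run-through, Brass Warm-up.
Full Tracking starts before Dress Mixing ends → Dress Mixing and Full Tracking overlap.
Chamber Take starts after Dress Mixing ends; Dress Mixing is clear from here.
Chamber Take starts after Full Tracking ends; Full Tracking is clear from here.
Dress Overdub starts before Chamber Take ends → Chamber Take and Dress Overdub overlap.
Strings Run-through starts after Chamber Take ends; Chamber Take is clear from here.
Strings Run-through starts after Dress Overdub ends; Dress Overdub is clear from here.
Brass Warm-up starts exactly when Strings Run-through ends (back-to-back, no overlap).
Overlapping pairs: Chamber Take & Dress Overdub, Dress Mixing & Full Tracking — 2 in total.

2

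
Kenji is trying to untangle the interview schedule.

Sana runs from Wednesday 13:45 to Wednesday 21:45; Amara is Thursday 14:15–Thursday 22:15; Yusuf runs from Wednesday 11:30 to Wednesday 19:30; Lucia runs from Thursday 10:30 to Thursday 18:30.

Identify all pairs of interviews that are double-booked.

Amara & Lucia, Sana & Yusuf

Sorted by start: Yusuf, Sana, Lucia, Amara.
Sana starts before Yusuf ends → Yusuf and Sana overlap.
Lucia starts after Yusuf ends, so Yusuf has no further overlaps.
Lucia starts after Sana ends, so Sana has no further overlaps.
Amara starts before Lucia ends → Lucia and Amara overlap.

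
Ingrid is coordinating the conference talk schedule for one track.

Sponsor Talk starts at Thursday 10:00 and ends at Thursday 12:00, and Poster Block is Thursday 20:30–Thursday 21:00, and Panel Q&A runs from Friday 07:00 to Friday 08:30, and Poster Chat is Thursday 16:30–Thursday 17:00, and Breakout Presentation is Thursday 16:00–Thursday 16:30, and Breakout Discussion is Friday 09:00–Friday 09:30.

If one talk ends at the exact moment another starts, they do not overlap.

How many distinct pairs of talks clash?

Sorted by start: Sponsor Talk, Breakout Presentation, Poster Chat, Poster Block, Panel Q&A, Breakout Discussion.
Breakout Presentation starts after Sponsor Talk ends, so nothing later overlaps Sponsor Talk either.
Poster Chat starts exactly when Breakout Presentation ends (back-to-back, no overlap), so nothing later overlaps Breakout Presentation either.
Poster Block starts after Poster Chat ends, so nothing later overlaps Poster Chat either.
Panel Q&A starts after Poster Block ends, so nothing later overlaps Poster Block either.
Breakout Discussion starts after Panel Q&A ends.
No pair overlaps.

0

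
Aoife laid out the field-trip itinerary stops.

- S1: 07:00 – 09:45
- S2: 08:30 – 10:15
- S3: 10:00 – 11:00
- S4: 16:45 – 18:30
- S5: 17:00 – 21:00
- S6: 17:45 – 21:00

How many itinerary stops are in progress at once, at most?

Walk through starts and ends in time order (an end at T is processed before a start at T):
07:00 start S1 → 1
08:30 start S2 → 2
09:45 end S1 → 1
10:00 start S3 → 2
10:15 end S2 → 1
11:00 end S3 → 0
16:45 start S4 → 1
17:00 start S5 → 2
17:45 start S6 → 3
18:30 end S4 → 2
21:00 end S5 → 1
21:00 end S6 → 0
Peak is 3, at 17:45 (S4, S5, S6).

3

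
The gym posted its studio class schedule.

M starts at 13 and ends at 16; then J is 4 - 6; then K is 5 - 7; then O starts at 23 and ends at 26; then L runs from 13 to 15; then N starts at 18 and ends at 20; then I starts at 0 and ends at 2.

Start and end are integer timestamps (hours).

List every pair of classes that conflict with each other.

Sorted by start: I, J, K, L, M, N, O.
J starts after I ends; I is clear from here.
K starts before J ends → J and K overlap.
L starts after J ends; J is clear from here.
L starts after K ends; K is clear from here.
M starts before L ends → L and M overlap.
N starts after L ends; L is clear from here.
N starts after M ends; M is clear from here.
O starts after N ends.

J & K, L & M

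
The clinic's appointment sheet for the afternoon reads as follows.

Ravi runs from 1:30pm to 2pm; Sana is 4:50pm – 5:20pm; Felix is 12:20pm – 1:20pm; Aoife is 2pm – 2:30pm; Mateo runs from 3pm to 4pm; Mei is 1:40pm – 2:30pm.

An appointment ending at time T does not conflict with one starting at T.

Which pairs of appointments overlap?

Sorted by start: Felix, Ravi, Mei, Aoife, Mateo, Sana.
Ravi starts after Felix ends, so Felix has no further overlaps.
Mei starts before Ravi ends → Ravi and Mei overlap.
Aoife starts exactly when Ravi ends (back-to-back, no overlap), so Ravi has no further overlaps.
Aoife starts before Mei ends → Mei and Aoife overlap.
Mateo starts after Mei ends, so Mei has no further overlaps.
Mateo starts after Aoife ends, so Aoife has no further overlaps.
Sana starts after Mateo ends.

Aoife & Mei, Mei & Ravi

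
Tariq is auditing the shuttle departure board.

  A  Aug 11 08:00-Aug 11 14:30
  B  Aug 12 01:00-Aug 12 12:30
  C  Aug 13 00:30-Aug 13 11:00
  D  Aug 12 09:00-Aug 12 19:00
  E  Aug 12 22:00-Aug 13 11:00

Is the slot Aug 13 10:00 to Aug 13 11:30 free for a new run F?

No — it overlaps C, E

A: ends Aug 11 14:30 at or before F starts Aug 13 10:00 → clear.
B: ends Aug 12 12:30 at or before F starts Aug 13 10:00 → clear.
D: ends Aug 12 19:00 at or before F starts Aug 13 10:00 → clear.
E: starts Aug 12 22:00 before F ends Aug 13 11:30, and ends Aug 13 11:00 after F starts Aug 13 10:00 → overlap.
C: starts Aug 13 00:30 before F ends Aug 13 11:30, and ends Aug 13 11:00 after F starts Aug 13 10:00 → overlap.
F overlaps C, E.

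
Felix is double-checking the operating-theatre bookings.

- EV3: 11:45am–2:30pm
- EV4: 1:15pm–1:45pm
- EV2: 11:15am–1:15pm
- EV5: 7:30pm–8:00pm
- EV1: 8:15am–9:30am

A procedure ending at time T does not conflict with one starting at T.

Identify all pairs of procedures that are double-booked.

EV2 & EV3, EV3 & EV4

Sorted by start: EV1, EV2, EV3, EV4, EV5.
EV2 starts after EV1 ends, so EV1 has no further overlaps.
EV3 starts before EV2 ends → EV2 and EV3 overlap.
EV4 starts exactly when EV2 ends (back-to-back, no overlap), so EV2 has no further overlaps.
EV4 starts before EV3 ends → EV3 and EV4 overlap.
EV5 starts after EV3 ends.
EV5 starts after EV4 ends.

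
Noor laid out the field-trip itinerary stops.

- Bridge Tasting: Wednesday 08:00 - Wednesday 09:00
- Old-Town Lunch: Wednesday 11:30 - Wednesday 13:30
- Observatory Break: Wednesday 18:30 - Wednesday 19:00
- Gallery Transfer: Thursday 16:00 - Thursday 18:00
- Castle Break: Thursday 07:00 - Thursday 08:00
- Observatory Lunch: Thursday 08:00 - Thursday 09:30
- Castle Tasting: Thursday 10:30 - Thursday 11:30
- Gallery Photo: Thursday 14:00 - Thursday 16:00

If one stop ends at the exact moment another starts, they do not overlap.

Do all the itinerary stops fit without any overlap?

Check each pair: they overlap iff neither finishes before the other starts.
Sorted by start: Bridge Tasting, Old-Town Lunch, Observatory Break, Castle Break, Observatory Lunch, Castle Tasting, Gallery Photo, Gallery Transfer.
Old-Town Lunch starts after Bridge Tasting ends — done with Bridge Tasting.
Observatory Break starts after Old-Town Lunch ends — done with Old-Town Lunch.
Castle Break starts after Observatory Break ends — done with Observatory Break.
Observatory Lunch starts exactly when Castle Break ends (back-to-back, no overlap) — done with Castle Break.
Castle Tasting starts after Observatory Lunch ends — done with Observatory Lunch.
Gallery Photo starts after Castle Tasting ends — done with Castle Tasting.
Gallery Transfer starts exactly when Gallery Photo ends (back-to-back, no overlap).
Every pair is clear; the schedule has no overlaps.

Yes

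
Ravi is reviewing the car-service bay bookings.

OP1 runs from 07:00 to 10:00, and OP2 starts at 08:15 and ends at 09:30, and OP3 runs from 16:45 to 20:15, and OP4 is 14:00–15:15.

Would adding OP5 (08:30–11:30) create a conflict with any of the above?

OP1: starts 07:00 before OP5 ends 11:30, and ends 10:00 after OP5 starts 08:30 → overlap.
OP2: starts 08:15 before OP5 ends 11:30, and ends 09:30 after OP5 starts 08:30 → overlap.
OP4: starts 14:00 at or after OP5 ends 11:30 → clear.
OP3: starts 16:45 at or after OP5 ends 11:30 → clear.
OP5 overlaps OP1, OP2.

Yes — it overlaps OP1, OP2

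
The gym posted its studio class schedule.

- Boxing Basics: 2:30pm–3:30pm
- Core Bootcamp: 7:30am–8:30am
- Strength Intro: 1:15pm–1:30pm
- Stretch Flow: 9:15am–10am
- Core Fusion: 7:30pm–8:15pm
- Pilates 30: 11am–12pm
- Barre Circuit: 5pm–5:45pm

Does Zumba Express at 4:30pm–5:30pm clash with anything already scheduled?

Yes — it overlaps Barre Circuit

Core Bootcamp: ends 8:30am at or before Zumba Express starts 4:30pm → clear.
Stretch Flow: ends 10am at or before Zumba Express starts 4:30pm → clear.
Pilates 30: ends 12pm at or before Zumba Express starts 4:30pm → clear.
Strength Intro: ends 1:30pm at or before Zumba Express starts 4:30pm → clear.
Boxing Basics: ends 3:30pm at or before Zumba Express starts 4:30pm → clear.
Barre Circuit: starts 5pm before Zumba Express ends 5:30pm, and ends 5:45pm after Zumba Express starts 4:30pm → overlap.
Core Fusion: starts 7:30pm at or after Zumba Express ends 5:30pm → clear.
Zumba Express overlaps Barre Circuit.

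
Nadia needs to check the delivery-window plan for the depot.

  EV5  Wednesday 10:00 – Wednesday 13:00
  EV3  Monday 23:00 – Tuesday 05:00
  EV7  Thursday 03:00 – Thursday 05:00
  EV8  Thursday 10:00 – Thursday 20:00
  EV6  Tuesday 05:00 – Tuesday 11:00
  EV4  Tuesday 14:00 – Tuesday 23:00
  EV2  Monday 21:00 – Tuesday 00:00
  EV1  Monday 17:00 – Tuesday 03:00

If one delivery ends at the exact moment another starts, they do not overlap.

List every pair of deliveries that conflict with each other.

Sorted by start: EV1, EV2, EV3, EV6, EV4, EV5, EV7, EV8.
EV2 starts before EV1 ends → EV1 and EV2 overlap.
EV3 starts before EV1 ends → EV1 and EV3 overlap.
EV6 starts after EV1 ends, so nothing later overlaps EV1 either.
EV3 starts before EV2 ends → EV2 and EV3 overlap.
EV6 starts after EV2 ends, so nothing later overlaps EV2 either.
EV6 starts exactly when EV3 ends (back-to-back, no overlap), so nothing later overlaps EV3 either.
EV4 starts after EV6 ends, so nothing later overlaps EV6 either.
EV5 starts after EV4 ends, so nothing later overlaps EV4 either.
EV7 starts after EV5 ends, so nothing later overlaps EV5 either.
EV8 starts after EV7 ends.

EV1 & EV2, EV1 & EV3, EV2 & EV3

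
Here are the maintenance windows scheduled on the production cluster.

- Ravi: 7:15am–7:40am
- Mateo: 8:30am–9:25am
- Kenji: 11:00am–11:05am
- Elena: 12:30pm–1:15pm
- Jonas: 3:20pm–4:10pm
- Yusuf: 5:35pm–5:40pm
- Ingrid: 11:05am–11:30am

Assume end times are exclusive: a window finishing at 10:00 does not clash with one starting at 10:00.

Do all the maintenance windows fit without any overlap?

Sorted by start: Ravi, Mateo, Kenji, Ingrid, Elena, Jonas, Yusuf.
Mateo starts after Ravi ends, so nothing later overlaps Ravi either.
Kenji starts after Mateo ends, so nothing later overlaps Mateo either.
Ingrid starts exactly when Kenji ends (back-to-back, no overlap), so nothing later overlaps Kenji either.
Elena starts after Ingrid ends, so nothing later overlaps Ingrid either.
Jonas starts after Elena ends, so nothing later overlaps Elena either.
Yusuf starts after Jonas ends.
Every pair is clear; the schedule has no overlaps.

Yes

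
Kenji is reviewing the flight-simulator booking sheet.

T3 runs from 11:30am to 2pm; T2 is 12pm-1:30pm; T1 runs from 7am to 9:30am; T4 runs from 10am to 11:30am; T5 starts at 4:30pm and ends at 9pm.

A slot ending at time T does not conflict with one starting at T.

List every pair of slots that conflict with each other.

Sorted by start: T1, T4, T3, T2, T5.
T4 starts after T1 ends; T1 is clear from here.
T3 starts exactly when T4 ends (back-to-back, no overlap); T4 is clear from here.
T2 starts before T3 ends → T3 and T2 overlap.
T5 starts after T3 ends.
T5 starts after T2 ends.

T2 & T3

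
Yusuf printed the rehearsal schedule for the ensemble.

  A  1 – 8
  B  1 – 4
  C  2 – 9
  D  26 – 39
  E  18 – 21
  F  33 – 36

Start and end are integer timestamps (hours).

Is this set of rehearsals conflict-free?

Two intervals overlap when each starts before the other ends.
Sorted by start: A, B, C, E, D, F.
B starts before A ends → A and B overlap.
That's a conflict, so the schedule is not conflict-free.

No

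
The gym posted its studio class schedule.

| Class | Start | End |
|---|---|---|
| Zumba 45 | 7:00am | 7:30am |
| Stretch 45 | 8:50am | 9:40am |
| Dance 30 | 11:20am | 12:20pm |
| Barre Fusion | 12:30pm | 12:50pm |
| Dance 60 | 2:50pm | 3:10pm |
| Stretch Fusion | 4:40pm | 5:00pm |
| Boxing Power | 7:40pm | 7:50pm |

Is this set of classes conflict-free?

Sorted by start: Zumba 45, Stretch 45, Dance 30, Barre Fusion, Dance 60, Stretch Fusion, Boxing Power.
Stretch 45 starts after Zumba 45 ends, so nothing later overlaps Zumba 45 either.
Dance 30 starts after Stretch 45 ends, so nothing later overlaps Stretch 45 either.
Barre Fusion starts after Dance 30 ends, so nothing later overlaps Dance 30 either.
Dance 60 starts after Barre Fusion ends, so nothing later overlaps Barre Fusion either.
Stretch Fusion starts after Dance 60 ends, so nothing later overlaps Dance 60 either.
Boxing Power starts after Stretch Fusion ends.
Every pair is clear; the schedule has no overlaps.

Yes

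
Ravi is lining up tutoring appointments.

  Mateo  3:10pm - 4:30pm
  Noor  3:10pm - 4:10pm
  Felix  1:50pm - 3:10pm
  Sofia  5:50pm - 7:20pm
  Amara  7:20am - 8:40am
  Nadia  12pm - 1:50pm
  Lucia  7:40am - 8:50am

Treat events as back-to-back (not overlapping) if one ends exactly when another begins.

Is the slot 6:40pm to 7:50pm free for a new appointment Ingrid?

Amara: ends 8:40am at or before Ingrid starts 6:40pm → clear.
Lucia: ends 8:50am at or before Ingrid starts 6:40pm → clear.
Nadia: ends 1:50pm at or before Ingrid starts 6:40pm → clear.
Felix: ends 3:10pm at or before Ingrid starts 6:40pm → clear.
Mateo: ends 4:30pm at or before Ingrid starts 6:40pm → clear.
Noor: ends 4:10pm at or before Ingrid starts 6:40pm → clear.
Sofia: starts 5:50pm before Ingrid ends 7:50pm, and ends 7:20pm after Ingrid starts 6:40pm → overlap.
Ingrid overlaps Sofia.

No — it overlaps Sofia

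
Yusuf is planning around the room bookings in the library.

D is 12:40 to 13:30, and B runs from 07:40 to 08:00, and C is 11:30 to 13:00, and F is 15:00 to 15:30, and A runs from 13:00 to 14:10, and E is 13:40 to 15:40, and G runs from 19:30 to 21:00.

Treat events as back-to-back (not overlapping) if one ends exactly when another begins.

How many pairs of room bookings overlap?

Check each pair: they overlap iff neither finishes before the other starts.
Sorted by start: B, C, D, A, E, F, G.
C starts after B ends — done with B.
D starts before C ends → C and D overlap.
A starts exactly when C ends (back-to-back, no overlap) — done with C.
A starts before D ends → D and A overlap.
E starts after D ends — done with D.
E starts before A ends → A and E overlap.
F starts after A ends — done with A.
F starts before E ends → E and F overlap.
G starts after E ends.
G starts after F ends.
Overlapping pairs: A & D, A & E, C & D, E & F — 4 in total.

4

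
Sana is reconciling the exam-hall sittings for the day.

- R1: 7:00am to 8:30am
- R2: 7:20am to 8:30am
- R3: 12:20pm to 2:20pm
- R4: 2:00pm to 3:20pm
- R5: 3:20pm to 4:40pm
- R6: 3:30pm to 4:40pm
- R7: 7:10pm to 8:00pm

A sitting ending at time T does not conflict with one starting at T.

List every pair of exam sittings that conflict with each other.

R1 & R2, R3 & R4, R5 & R6

Check each pair: they overlap iff neither finishes before the other starts.
Sorted by start: R1, R2, R3, R4, R5, R6, R7.
R2 starts before R1 ends → R1 and R2 overlap.
R3 starts after R1 ends, so nothing later overlaps R1 either.
R3 starts after R2 ends, so nothing later overlaps R2 either.
R4 starts before R3 ends → R3 and R4 overlap.
R5 starts after R3 ends, so nothing later overlaps R3 either.
R5 starts exactly when R4 ends (back-to-back, no overlap), so nothing later overlaps R4 either.
R6 starts before R5 ends → R5 and R6 overlap.
R7 starts after R5 ends.
R7 starts after R6 ends.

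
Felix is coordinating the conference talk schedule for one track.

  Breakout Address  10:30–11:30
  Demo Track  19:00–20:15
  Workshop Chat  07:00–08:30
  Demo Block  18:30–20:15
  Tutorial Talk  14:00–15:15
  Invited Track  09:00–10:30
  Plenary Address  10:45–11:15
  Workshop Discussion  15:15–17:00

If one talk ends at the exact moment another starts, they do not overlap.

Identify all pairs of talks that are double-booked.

Breakout Address & Plenary Address, Demo Block & Demo Track

Sorted by start: Workshop Chat, Invited Track, Breakout Address, Plenary Address, Tutorial Talk, Workshop Discussion, Demo Block, Demo Track.
Invited Track starts after Workshop Chat ends — done with Workshop Chat.
Breakout Address starts exactly when Invited Track ends (back-to-back, no overlap) — done with Invited Track.
Plenary Address starts before Breakout Address ends → Breakout Address and Plenary Address overlap.
Tutorial Talk starts after Breakout Address ends — done with Breakout Address.
Tutorial Talk starts after Plenary Address ends — done with Plenary Address.
Workshop Discussion starts exactly when Tutorial Talk ends (back-to-back, no overlap) — done with Tutorial Talk.
Demo Block starts after Workshop Discussion ends — done with Workshop Discussion.
Demo Track starts before Demo Block ends → Demo Block and Demo Track overlap.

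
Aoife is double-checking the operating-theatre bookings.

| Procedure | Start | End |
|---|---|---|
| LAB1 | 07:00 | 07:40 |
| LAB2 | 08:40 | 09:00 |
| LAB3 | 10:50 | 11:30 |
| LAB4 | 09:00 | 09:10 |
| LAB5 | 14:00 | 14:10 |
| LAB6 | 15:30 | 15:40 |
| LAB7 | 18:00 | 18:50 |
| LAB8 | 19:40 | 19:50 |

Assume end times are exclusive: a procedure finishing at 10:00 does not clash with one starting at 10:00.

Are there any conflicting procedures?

Sorted by start: LAB1, LAB2, LAB4, LAB3, LAB5, LAB6, LAB7, LAB8.
LAB2 starts after LAB1 ends — done with LAB1.
LAB4 starts exactly when LAB2 ends (back-to-back, no overlap) — done with LAB2.
LAB3 starts after LAB4 ends — done with LAB4.
LAB5 starts after LAB3 ends — done with LAB3.
LAB6 starts after LAB5 ends — done with LAB5.
LAB7 starts after LAB6 ends — done with LAB6.
LAB8 starts after LAB7 ends.
Every pair is clear; the schedule has no overlaps.

No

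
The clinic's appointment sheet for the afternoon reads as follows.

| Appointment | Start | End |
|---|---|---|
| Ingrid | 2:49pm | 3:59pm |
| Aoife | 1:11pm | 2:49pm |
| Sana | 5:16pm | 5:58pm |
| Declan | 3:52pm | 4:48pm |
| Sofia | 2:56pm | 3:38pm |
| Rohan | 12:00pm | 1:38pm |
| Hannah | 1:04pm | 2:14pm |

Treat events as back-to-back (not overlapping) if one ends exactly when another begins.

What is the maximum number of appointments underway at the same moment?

3

Walk through starts and ends in time order (an end at T is processed before a start at T):
12:00pm start Rohan → 1
1:04pm start Hannah → 2
1:11pm start Aoife → 3
1:38pm end Rohan → 2
2:14pm end Hannah → 1
2:49pm end Aoife → 0
2:49pm start Ingrid → 1
2:56pm start Sofia → 2
3:38pm end Sofia → 1
3:52pm start Declan → 2
3:59pm end Ingrid → 1
4:48pm end Declan → 0
5:16pm start Sana → 1
5:58pm end Sana → 0
Peak is 3, at 1:11pm (Aoife, Hannah, Rohan).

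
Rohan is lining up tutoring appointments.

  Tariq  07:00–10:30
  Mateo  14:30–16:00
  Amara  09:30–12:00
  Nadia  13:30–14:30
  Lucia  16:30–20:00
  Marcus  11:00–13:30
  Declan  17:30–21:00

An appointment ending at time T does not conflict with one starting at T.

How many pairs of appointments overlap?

Sorted by start: Tariq, Amara, Marcus, Nadia, Mateo, Lucia, Declan.
Amara starts before Tariq ends → Tariq and Amara overlap.
Marcus starts after Tariq ends; Tariq is clear from here.
Marcus starts before Amara ends → Amara and Marcus overlap.
Nadia starts after Amara ends; Amara is clear from here.
Nadia starts exactly when Marcus ends (back-to-back, no overlap); Marcus is clear from here.
Mateo starts exactly when Nadia ends (back-to-back, no overlap); Nadia is clear from here.
Lucia starts after Mateo ends; Mateo is clear from here.
Declan starts before Lucia ends → Lucia and Declan overlap.
Overlapping pairs: Amara & Marcus, Amara & Tariq, Declan & Lucia — 3 in total.

3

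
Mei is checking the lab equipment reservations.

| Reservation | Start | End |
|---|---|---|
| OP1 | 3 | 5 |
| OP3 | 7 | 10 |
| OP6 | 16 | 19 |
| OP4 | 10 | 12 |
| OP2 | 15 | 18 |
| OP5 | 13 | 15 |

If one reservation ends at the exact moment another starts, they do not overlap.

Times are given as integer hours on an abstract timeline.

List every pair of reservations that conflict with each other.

OP2 & OP6

Two intervals overlap when each starts before the other ends.
Sorted by start: OP1, OP3, OP4, OP5, OP2, OP6.
OP3 starts after OP1 ends; OP1 is clear from here.
OP4 starts exactly when OP3 ends (back-to-back, no overlap); OP3 is clear from here.
OP5 starts after OP4 ends; OP4 is clear from here.
OP2 starts exactly when OP5 ends (back-to-back, no overlap); OP5 is clear from here.
OP6 starts before OP2 ends → OP2 and OP6 overlap.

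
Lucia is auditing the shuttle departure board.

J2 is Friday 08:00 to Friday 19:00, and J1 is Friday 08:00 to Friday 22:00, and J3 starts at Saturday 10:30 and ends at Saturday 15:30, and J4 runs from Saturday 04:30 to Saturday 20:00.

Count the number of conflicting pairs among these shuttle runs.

Sorted by start: J1, J2, J4, J3.
J2 starts before J1 ends → J1 and J2 overlap.
J4 starts after J1 ends; J1 is clear from here.
J4 starts after J2 ends; J2 is clear from here.
J3 starts before J4 ends → J4 and J3 overlap.
Overlapping pairs: J1 & J2, J3 & J4 — 2 in total.

2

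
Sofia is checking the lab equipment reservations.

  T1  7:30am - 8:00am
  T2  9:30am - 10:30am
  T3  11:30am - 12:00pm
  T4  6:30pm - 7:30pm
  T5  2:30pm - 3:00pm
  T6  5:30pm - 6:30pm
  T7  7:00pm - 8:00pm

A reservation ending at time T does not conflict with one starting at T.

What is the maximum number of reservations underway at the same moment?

Sort all start/end points and keep a running count:
7:30am start T1 → 1
8:00am end T1 → 0
9:30am start T2 → 1
10:30am end T2 → 0
11:30am start T3 → 1
12:00pm end T3 → 0
2:30pm start T5 → 1
3:00pm end T5 → 0
5:30pm start T6 → 1
6:30pm end T6 → 0
6:30pm start T4 → 1
7:00pm start T7 → 2
7:30pm end T4 → 1
8:00pm end T7 → 0
Peak is 2, at 7:00pm (T4, T7).

2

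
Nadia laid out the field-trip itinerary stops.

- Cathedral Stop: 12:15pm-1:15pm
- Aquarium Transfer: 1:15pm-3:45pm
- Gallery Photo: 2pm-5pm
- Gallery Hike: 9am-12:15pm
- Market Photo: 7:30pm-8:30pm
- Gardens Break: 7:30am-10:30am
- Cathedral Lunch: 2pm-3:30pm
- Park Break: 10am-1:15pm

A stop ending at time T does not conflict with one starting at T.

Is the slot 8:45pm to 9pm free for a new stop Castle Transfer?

Yes — the slot is free

Gardens Break: ends 10:30am at or before Castle Transfer starts 8:45pm → clear.
Gallery Hike: ends 12:15pm at or before Castle Transfer starts 8:45pm → clear.
Park Break: ends 1:15pm at or before Castle Transfer starts 8:45pm → clear.
Cathedral Stop: ends 1:15pm at or before Castle Transfer starts 8:45pm → clear.
Aquarium Transfer: ends 3:45pm at or before Castle Transfer starts 8:45pm → clear.
Gallery Photo: ends 5pm at or before Castle Transfer starts 8:45pm → clear.
Cathedral Lunch: ends 3:30pm at or before Castle Transfer starts 8:45pm → clear.
Market Photo: ends 8:30pm at or before Castle Transfer starts 8:45pm → clear.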